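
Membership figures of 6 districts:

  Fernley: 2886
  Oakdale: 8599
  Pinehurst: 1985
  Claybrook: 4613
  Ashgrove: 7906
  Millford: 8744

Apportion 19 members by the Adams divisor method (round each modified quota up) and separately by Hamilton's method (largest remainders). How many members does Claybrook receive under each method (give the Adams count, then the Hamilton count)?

3 and 2

Adams: Fernley 2, Oakdale 4, Pinehurst 1, Claybrook 3, Ashgrove 4, Millford 5.
Hamilton: Fernley 2, Oakdale 5, Pinehurst 1, Claybrook 2, Ashgrove 4, Millford 5.
Claybrook gets 3 under Adams and 2 under Hamilton.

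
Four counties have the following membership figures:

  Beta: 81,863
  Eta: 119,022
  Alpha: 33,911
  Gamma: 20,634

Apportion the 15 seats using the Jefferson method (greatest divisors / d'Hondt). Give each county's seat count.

Standard divisor 255430/15 ≈ 17028.667; standard quotas: Beta 4.807, Eta 6.990, Alpha 1.991, Gamma 1.212.
Rounding down gives 4, 6, 1, 1 = 12 seats, so the divisor must be adjusted.
With modified divisor 15600: modified quotas Beta 5.248, Eta 7.630, Alpha 2.174, Gamma 1.323.
Rounding down: Beta 5, Eta 7, Alpha 2, Gamma 1 (total 15).

Beta 5; Eta 7; Alpha 2; Gamma 1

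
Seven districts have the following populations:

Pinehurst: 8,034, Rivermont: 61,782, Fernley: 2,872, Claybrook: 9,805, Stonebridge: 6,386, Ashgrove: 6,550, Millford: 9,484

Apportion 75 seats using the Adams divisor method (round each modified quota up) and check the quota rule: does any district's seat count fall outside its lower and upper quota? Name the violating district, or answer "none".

Standard quotas: Pinehurst 5.743, Rivermont 44.167, Fernley 2.053, Claybrook 7.009, Stonebridge 4.565, Ashgrove 4.682, Millford 6.780.
Adams allocation: Pinehurst 6, Rivermont 43, Fernley 2, Claybrook 7, Stonebridge 5, Ashgrove 5, Millford 7.
Rivermont has quota 44.167 (lower 44, upper 45) but receives 43 — outside the quota interval.

Rivermont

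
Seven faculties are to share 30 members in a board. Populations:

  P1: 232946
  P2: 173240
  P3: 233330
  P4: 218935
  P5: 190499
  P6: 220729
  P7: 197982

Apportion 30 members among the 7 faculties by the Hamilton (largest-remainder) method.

P1: 5, P2: 4, P3: 5, P4: 4, P5: 4, P6: 4, P7: 4

The standard divisor is 1467661/30 ≈ 48922.033.
Standard quotas: P1 4.7616, P2 3.5411, P3 4.7694, P4 4.4752, P5 3.8939, P6 4.5119, P7 4.0469.
Lower quotas: P1 4, P2 3, P3 4, P4 4, P5 3, P6 4, P7 4 (sum 26, leaving 4 seats).
Remainders in descending order: P5 0.8939, P3 0.7694, P1 0.7616, P2 0.5411, P6 0.5119, P4 0.4752, P7 0.0469.
Largest remainders: P5, P3, P1, P2 receive the extra seats.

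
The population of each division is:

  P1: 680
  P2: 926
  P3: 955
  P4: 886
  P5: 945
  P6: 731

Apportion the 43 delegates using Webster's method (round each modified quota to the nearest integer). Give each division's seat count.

Standard divisor 5123/43 ≈ 119.14; standard quotas: P1 5.708, P2 7.772, P3 8.016, P4 7.437, P5 7.932, P6 6.136.
Rounding to the nearest integer gives P1 6, P2 8, P3 8, P4 7, P5 8, P6 6 — total 43, matching the house size, so no adjustment is needed.

P1 6, P2 8, P3 8, P4 7, P5 8, P6 6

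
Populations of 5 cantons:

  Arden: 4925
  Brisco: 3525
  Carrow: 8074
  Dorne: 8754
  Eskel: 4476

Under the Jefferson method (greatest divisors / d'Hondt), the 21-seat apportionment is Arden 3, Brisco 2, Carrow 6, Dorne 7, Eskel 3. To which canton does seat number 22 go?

Priority for the next seat is population ÷ (current seats + 1).
Priorities: Arden 1231.250, Brisco 1175.000, Carrow 1153.429, Dorne 1094.250, Eskel 1119.000.
Highest priority: Arden.

Arden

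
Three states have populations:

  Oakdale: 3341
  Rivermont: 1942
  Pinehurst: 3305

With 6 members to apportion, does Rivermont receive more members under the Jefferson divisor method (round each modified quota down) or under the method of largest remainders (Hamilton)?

Hamilton

Jefferson: Oakdale 3, Rivermont 1, Pinehurst 2.
Hamilton: Oakdale 2, Rivermont 2, Pinehurst 2.
Rivermont gets 1 under Jefferson and 2 under Hamilton.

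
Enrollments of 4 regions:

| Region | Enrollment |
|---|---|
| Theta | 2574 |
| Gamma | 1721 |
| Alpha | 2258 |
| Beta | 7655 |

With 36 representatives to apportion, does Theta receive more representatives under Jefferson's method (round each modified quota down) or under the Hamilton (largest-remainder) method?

Hamilton

Jefferson: Theta 6, Gamma 4, Alpha 6, Beta 20.
Hamilton: Theta 7, Gamma 4, Alpha 6, Beta 19.
Theta gets 6 under Jefferson and 7 under Hamilton.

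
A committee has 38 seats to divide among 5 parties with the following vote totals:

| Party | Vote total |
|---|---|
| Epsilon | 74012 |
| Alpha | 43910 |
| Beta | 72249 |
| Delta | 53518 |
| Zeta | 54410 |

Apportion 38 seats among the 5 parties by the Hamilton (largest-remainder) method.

Epsilon: 9, Alpha: 6, Beta: 9, Delta: 7, Zeta: 7

Standard divisor: 298099 ÷ 38 ≈ 7844.711.
Standard quotas: Epsilon 9.4346, Alpha 5.5974, Beta 9.2099, Delta 6.8222, Zeta 6.9359.
Lower quotas: Epsilon 9, Alpha 5, Beta 9, Delta 6, Zeta 6 (sum 35, leaving 3 seats).
Remainders in descending order: Zeta 0.9359, Delta 0.8222, Alpha 0.5974, Epsilon 0.4346, Beta 0.2099.
The surplus seats go to Zeta, Delta, Alpha.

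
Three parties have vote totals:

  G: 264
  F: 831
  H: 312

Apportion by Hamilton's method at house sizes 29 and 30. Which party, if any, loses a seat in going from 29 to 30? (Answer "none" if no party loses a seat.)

G

At 29 seats: G 6, F 17, H 6.
At 30 seats: G 5, F 18, H 7.
G drops from 6 to 5.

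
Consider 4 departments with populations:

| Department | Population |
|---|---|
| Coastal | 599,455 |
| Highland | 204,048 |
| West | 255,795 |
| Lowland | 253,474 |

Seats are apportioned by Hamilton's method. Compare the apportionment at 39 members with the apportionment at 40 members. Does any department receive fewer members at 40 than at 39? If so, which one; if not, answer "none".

At 39 seats: Coastal 18, Highland 6, West 8, Lowland 7.
At 40 seats: Coastal 18, Highland 6, West 8, Lowland 8.
No department's allocation decreased.

none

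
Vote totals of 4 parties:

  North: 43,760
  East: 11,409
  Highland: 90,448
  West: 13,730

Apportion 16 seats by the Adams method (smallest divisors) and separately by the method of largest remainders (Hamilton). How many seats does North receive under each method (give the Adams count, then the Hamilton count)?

4 and 5

Adams: North 4, East 2, Highland 8, West 2.
Hamilton: North 5, East 1, Highland 9, West 1.
North gets 4 under Adams and 5 under Hamilton.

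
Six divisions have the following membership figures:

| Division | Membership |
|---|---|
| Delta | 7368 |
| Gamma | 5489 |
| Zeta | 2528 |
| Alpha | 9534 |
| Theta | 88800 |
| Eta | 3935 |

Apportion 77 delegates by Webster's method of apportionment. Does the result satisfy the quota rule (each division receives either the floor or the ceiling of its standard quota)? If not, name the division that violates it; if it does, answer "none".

Theta

Standard quotas: Delta 4.822, Gamma 3.592, Zeta 1.654, Alpha 6.240, Theta 58.116, Eta 2.575.
Webster allocation: Delta 5, Gamma 4, Zeta 2, Alpha 6, Theta 57, Eta 3.
Theta has quota 58.116 (lower 58, upper 59) but receives 57 — outside the quota interval.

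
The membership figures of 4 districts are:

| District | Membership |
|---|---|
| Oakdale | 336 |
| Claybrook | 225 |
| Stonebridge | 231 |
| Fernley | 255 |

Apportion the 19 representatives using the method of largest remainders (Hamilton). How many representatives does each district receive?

Oakdale 6; Claybrook 4; Stonebridge 4; Fernley 5

Total 1047; standard divisor 1047/19 ≈ 55.105.
Standard quotas: Oakdale 6.097, Claybrook 4.083, Stonebridge 4.192, Fernley 4.628.
Lower quotas: Oakdale 6, Claybrook 4, Stonebridge 4, Fernley 4 (sum 18, leaving 1 seat).
Remainders in descending order: Fernley 0.628, Stonebridge 0.192, Oakdale 0.097, Claybrook 0.083.
The surplus seat goes to Fernley.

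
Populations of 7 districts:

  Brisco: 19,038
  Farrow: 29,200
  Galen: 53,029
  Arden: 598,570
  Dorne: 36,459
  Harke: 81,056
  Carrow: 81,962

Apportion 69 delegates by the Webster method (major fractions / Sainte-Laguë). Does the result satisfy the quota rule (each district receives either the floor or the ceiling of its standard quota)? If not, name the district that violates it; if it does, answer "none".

Standard quotas: Brisco 1.461, Farrow 2.240, Galen 4.069, Arden 45.925, Dorne 2.797, Harke 6.219, Carrow 6.289.
Webster allocation: Brisco 1, Farrow 2, Galen 4, Arden 47, Dorne 3, Harke 6, Carrow 6.
Arden has quota 45.925 (lower 45, upper 46) but receives 47 — outside the quota interval.

Arden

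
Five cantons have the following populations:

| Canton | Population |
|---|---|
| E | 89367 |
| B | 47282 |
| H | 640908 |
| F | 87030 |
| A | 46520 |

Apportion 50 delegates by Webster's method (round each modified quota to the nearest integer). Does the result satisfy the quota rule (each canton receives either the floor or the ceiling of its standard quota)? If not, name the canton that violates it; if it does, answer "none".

Standard quotas: E 4.904, B 2.595, H 35.172, F 4.776, A 2.553.
Webster allocation: E 5, B 3, H 34, F 5, A 3.
H has quota 35.172 (lower 35, upper 36) but receives 34 — outside the quota interval.

H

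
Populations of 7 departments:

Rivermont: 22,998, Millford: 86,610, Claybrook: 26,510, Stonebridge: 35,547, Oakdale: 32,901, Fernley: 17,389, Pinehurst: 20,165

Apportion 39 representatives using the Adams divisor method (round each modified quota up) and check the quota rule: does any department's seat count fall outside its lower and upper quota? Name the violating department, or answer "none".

Standard quotas: Rivermont 3.704, Millford 13.951, Claybrook 4.270, Stonebridge 5.726, Oakdale 5.300, Fernley 2.801, Pinehurst 3.248.
Adams allocation: Rivermont 4, Millford 13, Claybrook 4, Stonebridge 6, Oakdale 5, Fernley 3, Pinehurst 4.
Every allocation lies between the lower and upper quota.

none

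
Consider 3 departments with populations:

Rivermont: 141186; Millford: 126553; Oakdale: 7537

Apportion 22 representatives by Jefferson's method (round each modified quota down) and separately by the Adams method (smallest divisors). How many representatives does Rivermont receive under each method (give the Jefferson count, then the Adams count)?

Jefferson: Rivermont 12, Millford 10, Oakdale 0.
Adams: Rivermont 11, Millford 10, Oakdale 1.
Rivermont gets 12 under Jefferson and 11 under Adams.

12 and 11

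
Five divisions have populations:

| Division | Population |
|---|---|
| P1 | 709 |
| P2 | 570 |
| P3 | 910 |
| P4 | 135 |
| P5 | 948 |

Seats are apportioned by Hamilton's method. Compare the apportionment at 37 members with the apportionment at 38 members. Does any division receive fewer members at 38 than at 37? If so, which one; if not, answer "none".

P4

At 37 seats: P1 8, P2 6, P3 10, P4 2, P5 11.
At 38 seats: P1 8, P2 7, P3 11, P4 1, P5 11.
P4 drops from 2 to 1.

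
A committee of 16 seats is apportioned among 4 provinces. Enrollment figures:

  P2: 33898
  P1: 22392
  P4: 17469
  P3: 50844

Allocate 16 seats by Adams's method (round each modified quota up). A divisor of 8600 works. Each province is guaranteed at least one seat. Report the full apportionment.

P2=4, P1=3, P4=3, P3=6

With modified divisor 8600: modified quotas P2 3.942, P1 2.604, P4 2.031, P3 5.912.
Rounding up: P2 4, P1 3, P4 3, P3 6 (total 16).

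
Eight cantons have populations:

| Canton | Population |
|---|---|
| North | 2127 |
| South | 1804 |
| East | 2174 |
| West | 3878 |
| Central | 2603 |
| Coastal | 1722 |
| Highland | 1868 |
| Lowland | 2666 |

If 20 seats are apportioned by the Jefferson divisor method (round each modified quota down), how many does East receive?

Standard divisor 18842/20 ≈ 942.1; standard quotas: North 2.258, South 1.915, East 2.308, West 4.116, Central 2.763, Coastal 1.828, Highland 1.983, Lowland 2.830.
Rounding down gives 2, 1, 2, 4, 2, 1, 1, 2 = 15 seats, so the divisor must be adjusted.
With modified divisor 800: modified quotas North 2.659, South 2.255, East 2.717, West 4.848, Central 3.254, Coastal 2.152, Highland 2.335, Lowland 3.333.
Rounding down: North 2, South 2, East 2, West 4, Central 3, Coastal 2, Highland 2, Lowland 3 (total 20).
East receives 2.

2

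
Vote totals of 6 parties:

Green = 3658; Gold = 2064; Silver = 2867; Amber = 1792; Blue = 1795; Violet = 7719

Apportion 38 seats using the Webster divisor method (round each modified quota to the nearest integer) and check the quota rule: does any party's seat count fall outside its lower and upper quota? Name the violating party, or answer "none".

none

Standard quotas: Green 6.987, Gold 3.942, Silver 5.476, Amber 3.423, Blue 3.428, Violet 14.744.
Webster allocation: Green 7, Gold 4, Silver 6, Amber 3, Blue 3, Violet 15.
Every allocation lies between the lower and upper quota.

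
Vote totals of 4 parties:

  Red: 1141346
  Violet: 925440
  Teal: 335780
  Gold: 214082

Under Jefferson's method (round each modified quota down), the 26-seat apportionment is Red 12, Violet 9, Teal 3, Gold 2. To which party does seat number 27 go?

Violet

Priority for the next seat is population ÷ (current seats + 1).
Priorities: Red 87795.846, Violet 92544.000, Teal 83945.000, Gold 71360.667.
Highest priority: Violet.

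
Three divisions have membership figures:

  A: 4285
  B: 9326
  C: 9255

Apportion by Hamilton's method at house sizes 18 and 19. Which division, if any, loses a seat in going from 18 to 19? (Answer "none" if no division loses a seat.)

A

At 18 seats: A 4, B 7, C 7.
At 19 seats: A 3, B 8, C 8.
A drops from 4 to 3.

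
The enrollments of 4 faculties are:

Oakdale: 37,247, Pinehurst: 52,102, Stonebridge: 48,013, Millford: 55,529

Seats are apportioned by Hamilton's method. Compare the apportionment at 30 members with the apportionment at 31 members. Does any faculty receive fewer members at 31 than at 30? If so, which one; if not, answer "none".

none

At 30 seats: Oakdale 6, Pinehurst 8, Stonebridge 7, Millford 9.
At 31 seats: Oakdale 6, Pinehurst 8, Stonebridge 8, Millford 9.
No faculty's allocation decreased.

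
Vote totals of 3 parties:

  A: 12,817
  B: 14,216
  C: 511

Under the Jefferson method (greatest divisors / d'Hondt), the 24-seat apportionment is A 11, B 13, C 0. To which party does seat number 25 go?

Priority for the next seat is population ÷ (current seats + 1).
Priorities: A 1068.083, B 1015.429, C 511.000.
Highest priority: A.

A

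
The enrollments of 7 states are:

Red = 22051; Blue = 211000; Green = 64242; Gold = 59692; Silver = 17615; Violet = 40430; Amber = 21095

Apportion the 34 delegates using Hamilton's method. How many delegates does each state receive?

Standard divisor: 436125 ÷ 34 ≈ 12827.206.
Standard quotas: Red 1.7191, Blue 16.4494, Green 5.0083, Gold 4.6535, Silver 1.3733, Violet 3.1519, Amber 1.6446.
Lower quotas: Red 1, Blue 16, Green 5, Gold 4, Silver 1, Violet 3, Amber 1 (sum 31, leaving 3 seats).
Remainders in descending order: Red 0.7191, Gold 0.6535, Amber 0.6446, Blue 0.4494, Silver 0.3733, Violet 0.1519, Green 0.0083.
The surplus seats go to Red, Gold, Amber.

Red: 2, Blue: 16, Green: 5, Gold: 5, Silver: 1, Violet: 3, Amber: 2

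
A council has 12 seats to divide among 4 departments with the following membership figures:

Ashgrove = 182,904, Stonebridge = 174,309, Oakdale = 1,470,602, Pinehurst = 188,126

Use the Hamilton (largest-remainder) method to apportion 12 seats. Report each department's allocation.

Standard divisor: 2015941 ÷ 12 ≈ 167995.083.
Standard quotas: Ashgrove 1.0887, Stonebridge 1.0376, Oakdale 8.7538, Pinehurst 1.1198.
Lower quotas: Ashgrove 1, Stonebridge 1, Oakdale 8, Pinehurst 1 (sum 11, leaving 1 seat).
Remainders in descending order: Oakdale 0.7538, Pinehurst 0.1198, Ashgrove 0.0887, Stonebridge 0.0376.
Largest remainder: Oakdale receives the extra seat.

Ashgrove: 1, Stonebridge: 1, Oakdale: 9, Pinehurst: 1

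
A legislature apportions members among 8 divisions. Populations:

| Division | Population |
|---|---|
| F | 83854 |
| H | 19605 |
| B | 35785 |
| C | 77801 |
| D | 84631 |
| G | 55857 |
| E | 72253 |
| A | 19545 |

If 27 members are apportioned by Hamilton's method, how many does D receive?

The standard divisor is 449331/27 ≈ 16641.889.
Standard quotas: F 5.0387, H 1.1781, B 2.1503, C 4.6750, D 5.0854, G 3.3564, E 4.3416, A 1.1744.
Lower quotas: F 5, H 1, B 2, C 4, D 5, G 3, E 4, A 1 (sum 25, leaving 2 seats).
Remainders in descending order: C 0.6750, G 0.3564, E 0.3416, H 0.1781, A 0.1744, B 0.1503, D 0.0854, F 0.0387.
Largest remainders: C, G receive the extra seats.
D receives 5.

5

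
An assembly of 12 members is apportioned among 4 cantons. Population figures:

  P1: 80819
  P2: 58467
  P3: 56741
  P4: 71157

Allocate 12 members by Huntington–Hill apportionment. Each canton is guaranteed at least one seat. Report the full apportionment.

P1: 4; P2: 3; P3: 2; P4: 3

With divisor 23247: modified quotas P1 3.477, P2 2.515, P3 2.441, P4 3.061.
Geometric-mean thresholds: P1 √(3·4)=3.464, P2 √(2·3)=2.449, P3 √(2·3)=2.449, P4 √(3·4)=3.464.
Each quota rounded against its threshold gives P1 4, P2 3, P3 2, P4 3 (total 12).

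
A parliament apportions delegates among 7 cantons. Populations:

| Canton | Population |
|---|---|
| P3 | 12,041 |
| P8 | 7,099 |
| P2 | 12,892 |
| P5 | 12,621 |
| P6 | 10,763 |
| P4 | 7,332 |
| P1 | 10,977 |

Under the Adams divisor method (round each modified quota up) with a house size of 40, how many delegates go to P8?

Standard divisor 73725/40 ≈ 1843.125; standard quotas: P3 6.533, P8 3.852, P2 6.995, P5 6.848, P6 5.840, P4 3.978, P1 5.956.
Rounding up gives 7, 4, 7, 7, 6, 4, 6 = 41 seats, so the divisor must be adjusted.
With modified divisor 2060: modified quotas P3 5.845, P8 3.446, P2 6.258, P5 6.127, P6 5.225, P4 3.559, P1 5.329.
Rounding up: P3 6, P8 4, P2 7, P5 7, P6 6, P4 4, P1 6 (total 40).
P8 receives 4.

4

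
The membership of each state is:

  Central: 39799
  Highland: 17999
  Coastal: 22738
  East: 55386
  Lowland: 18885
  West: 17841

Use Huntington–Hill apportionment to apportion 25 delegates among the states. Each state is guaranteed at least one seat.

With divisor 7275: modified quotas Central 5.471, Highland 2.474, Coastal 3.125, East 7.613, Lowland 2.596, West 2.452.
Geometric-mean thresholds: Central √(5·6)=5.477, Highland √(2·3)=2.449, Coastal √(3·4)=3.464, East √(7·8)=7.483, Lowland √(2·3)=2.449, West √(2·3)=2.449.
Each quota rounded against its threshold gives Central 5, Highland 3, Coastal 3, East 8, Lowland 3, West 3 (total 25).

Central 5, Highland 3, Coastal 3, East 8, Lowland 3, West 3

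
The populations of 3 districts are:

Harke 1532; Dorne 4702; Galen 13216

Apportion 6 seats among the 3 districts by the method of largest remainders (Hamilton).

The standard divisor is 19450/6 ≈ 3241.667.
Standard quotas: Harke 0.4726, Dorne 1.4505, Galen 4.0769.
Lower quotas: Harke 0, Dorne 1, Galen 4 (sum 5, leaving 1 seat).
Remainders in descending order: Harke 0.4726, Dorne 0.4505, Galen 0.0769.
The surplus seat goes to Harke.

Harke 1, Dorne 1, Galen 4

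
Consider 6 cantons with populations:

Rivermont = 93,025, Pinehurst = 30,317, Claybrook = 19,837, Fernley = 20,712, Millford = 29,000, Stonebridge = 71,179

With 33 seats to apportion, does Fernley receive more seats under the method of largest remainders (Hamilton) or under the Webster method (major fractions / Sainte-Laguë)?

Webster

Hamilton: Rivermont 12, Pinehurst 4, Claybrook 2, Fernley 2, Millford 4, Stonebridge 9.
Webster: Rivermont 11, Pinehurst 4, Claybrook 2, Fernley 3, Millford 4, Stonebridge 9.
Fernley gets 2 under Hamilton and 3 under Webster.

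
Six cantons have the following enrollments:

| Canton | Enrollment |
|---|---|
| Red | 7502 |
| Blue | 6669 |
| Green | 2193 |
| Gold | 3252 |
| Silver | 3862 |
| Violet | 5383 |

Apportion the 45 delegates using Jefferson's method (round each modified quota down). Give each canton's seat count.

Standard divisor 28861/45 ≈ 641.356; standard quotas: Red 11.697, Blue 10.398, Green 3.419, Gold 5.071, Silver 6.022, Violet 8.393.
Rounding down gives 11, 10, 3, 5, 6, 8 = 43 seats, so the divisor must be adjusted.
With modified divisor 600: modified quotas Red 12.503, Blue 11.115, Green 3.655, Gold 5.420, Silver 6.437, Violet 8.972.
Rounding down: Red 12, Blue 11, Green 3, Gold 5, Silver 6, Violet 8 (total 45).

Red 12; Blue 11; Green 3; Gold 5; Silver 6; Violet 8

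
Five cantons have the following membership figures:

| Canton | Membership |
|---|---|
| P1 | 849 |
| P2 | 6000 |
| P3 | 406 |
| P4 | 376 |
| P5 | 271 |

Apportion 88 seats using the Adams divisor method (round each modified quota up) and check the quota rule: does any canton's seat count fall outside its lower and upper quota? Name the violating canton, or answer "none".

Standard quotas: P1 9.455, P2 66.819, P3 4.521, P4 4.187, P5 3.018.
Adams allocation: P1 10, P2 65, P3 5, P4 5, P5 3.
P2 has quota 66.819 (lower 66, upper 67) but receives 65 — outside the quota interval.

P2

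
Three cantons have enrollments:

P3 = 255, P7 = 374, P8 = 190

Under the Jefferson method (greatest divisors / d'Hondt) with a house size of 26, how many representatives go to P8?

6

Standard divisor 819/26 ≈ 31.5; standard quotas: P3 8.095, P7 11.873, P8 6.032.
Rounding down gives 8, 11, 6 = 25 seats, so the divisor must be adjusted.
With modified divisor 30: modified quotas P3 8.500, P7 12.467, P8 6.333.
Rounding down: P3 8, P7 12, P8 6 (total 26).
P8 receives 6.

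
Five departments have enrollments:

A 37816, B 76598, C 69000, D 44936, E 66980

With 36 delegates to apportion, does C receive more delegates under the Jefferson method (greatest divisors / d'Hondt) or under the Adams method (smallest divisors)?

Jefferson

Jefferson: A 4, B 10, C 9, D 5, E 8.
Adams: A 5, B 9, C 8, D 6, E 8.
C gets 9 under Jefferson and 8 under Adams.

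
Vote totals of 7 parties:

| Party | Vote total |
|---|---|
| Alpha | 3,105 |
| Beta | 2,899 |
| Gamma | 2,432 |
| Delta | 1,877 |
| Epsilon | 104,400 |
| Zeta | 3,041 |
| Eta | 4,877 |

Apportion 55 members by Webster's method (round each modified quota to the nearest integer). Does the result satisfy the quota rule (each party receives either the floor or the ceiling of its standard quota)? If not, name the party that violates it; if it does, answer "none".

Standard quotas: Alpha 1.393, Beta 1.300, Gamma 1.091, Delta 0.842, Epsilon 46.823, Zeta 1.364, Eta 2.187.
Webster allocation: Alpha 1, Beta 1, Gamma 1, Delta 1, Epsilon 48, Zeta 1, Eta 2.
Epsilon has quota 46.823 (lower 46, upper 47) but receives 48 — outside the quota interval.

Epsilon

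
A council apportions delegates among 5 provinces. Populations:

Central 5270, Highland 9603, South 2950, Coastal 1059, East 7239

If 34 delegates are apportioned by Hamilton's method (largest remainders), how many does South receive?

4

The standard divisor is 26121/34 ≈ 768.265.
Standard quotas: Central 6.8596, Highland 12.4996, South 3.8398, Coastal 1.3784, East 9.4225.
Lower quotas: Central 6, Highland 12, South 3, Coastal 1, East 9 (sum 31, leaving 3 seats).
Remainders in descending order: Central 0.8596, South 0.8398, Highland 0.4996, East 0.4225, Coastal 0.3784.
The surplus seats go to Central, South, Highland.
South receives 4.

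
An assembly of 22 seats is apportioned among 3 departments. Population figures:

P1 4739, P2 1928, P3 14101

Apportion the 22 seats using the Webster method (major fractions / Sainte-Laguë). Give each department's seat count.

P1: 5; P2: 2; P3: 15

Standard divisor 20768/22 ≈ 944; standard quotas: P1 5.020, P2 2.042, P3 14.938.
Rounding to the nearest integer gives P1 5, P2 2, P3 15 — total 22, matching the house size, so no adjustment is needed.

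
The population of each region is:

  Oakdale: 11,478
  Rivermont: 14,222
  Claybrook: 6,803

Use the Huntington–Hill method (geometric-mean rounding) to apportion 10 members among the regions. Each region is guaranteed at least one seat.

Oakdale=4, Rivermont=4, Claybrook=2

With divisor 3247: modified quotas Oakdale 3.535, Rivermont 4.380, Claybrook 2.095.
Geometric-mean thresholds: Oakdale √(3·4)=3.464, Rivermont √(4·5)=4.472, Claybrook √(2·3)=2.449.
Each quota rounded against its threshold gives Oakdale 4, Rivermont 4, Claybrook 2 (total 10).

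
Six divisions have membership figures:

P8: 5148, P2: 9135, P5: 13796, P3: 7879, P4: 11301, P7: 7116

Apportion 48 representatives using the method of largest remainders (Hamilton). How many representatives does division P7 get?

6

Total 54375; standard divisor 54375/48 ≈ 1132.812.
Standard quotas: P8 4.5444, P2 8.0640, P5 12.1785, P3 6.9553, P4 9.9761, P7 6.2817.
Lower quotas: P8 4, P2 8, P5 12, P3 6, P4 9, P7 6 (sum 45, leaving 3 seats).
Remainders in descending order: P4 0.9761, P3 0.9553, P8 0.5444, P7 0.2817, P5 0.1785, P2 0.0640.
The surplus seats go to P4, P3, P8.
P7 receives 6.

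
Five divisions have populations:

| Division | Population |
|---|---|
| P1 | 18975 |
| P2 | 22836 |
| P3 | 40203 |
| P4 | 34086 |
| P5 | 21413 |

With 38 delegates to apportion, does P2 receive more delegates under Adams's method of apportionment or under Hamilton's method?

Adams: P1 5, P2 7, P3 11, P4 9, P5 6.
Hamilton: P1 5, P2 6, P3 11, P4 10, P5 6.
P2 gets 7 under Adams and 6 under Hamilton.

Adams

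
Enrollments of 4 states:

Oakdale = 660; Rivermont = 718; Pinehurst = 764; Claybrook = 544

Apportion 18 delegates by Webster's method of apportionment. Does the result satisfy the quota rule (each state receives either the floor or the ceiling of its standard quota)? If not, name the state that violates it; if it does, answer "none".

none

Standard quotas: Oakdale 4.423, Rivermont 4.812, Pinehurst 5.120, Claybrook 3.646.
Webster allocation: Oakdale 4, Rivermont 5, Pinehurst 5, Claybrook 4.
Every allocation lies between the lower and upper quota.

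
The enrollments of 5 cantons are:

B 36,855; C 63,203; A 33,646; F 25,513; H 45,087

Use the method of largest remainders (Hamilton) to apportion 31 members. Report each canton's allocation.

Total 204304; standard divisor 204304/31 ≈ 6590.452.
Standard quotas: B 5.5922, C 9.5901, A 5.1053, F 3.8712, H 6.8413.
Lower quotas: B 5, C 9, A 5, F 3, H 6 (sum 28, leaving 3 seats).
Remainders in descending order: F 0.8712, H 0.8413, B 0.5922, C 0.5901, A 0.1053.
The surplus seats go to F, H, B.

B 6, C 9, A 5, F 4, H 7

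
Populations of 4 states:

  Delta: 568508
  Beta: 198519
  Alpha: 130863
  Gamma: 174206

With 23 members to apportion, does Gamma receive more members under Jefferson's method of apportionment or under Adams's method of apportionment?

Jefferson: Delta 13, Beta 4, Alpha 3, Gamma 3.
Adams: Delta 12, Beta 4, Alpha 3, Gamma 4.
Gamma gets 3 under Jefferson and 4 under Adams.

Adams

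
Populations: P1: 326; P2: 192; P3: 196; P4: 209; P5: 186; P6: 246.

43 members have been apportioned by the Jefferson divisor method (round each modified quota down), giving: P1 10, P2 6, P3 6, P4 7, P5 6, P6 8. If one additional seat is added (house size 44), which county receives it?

Priority for the next seat is population ÷ (current seats + 1).
Priorities: P1 29.636, P2 27.429, P3 28.000, P4 26.125, P5 26.571, P6 27.333.
Highest priority: P1.

P1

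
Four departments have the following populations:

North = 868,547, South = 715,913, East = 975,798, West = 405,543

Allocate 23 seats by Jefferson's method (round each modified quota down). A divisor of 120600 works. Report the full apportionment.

With modified divisor 120600: modified quotas North 7.202, South 5.936, East 8.091, West 3.363.
Rounding down: North 7, South 5, East 8, West 3 (total 23).

North: 7, South: 5, East: 8, West: 3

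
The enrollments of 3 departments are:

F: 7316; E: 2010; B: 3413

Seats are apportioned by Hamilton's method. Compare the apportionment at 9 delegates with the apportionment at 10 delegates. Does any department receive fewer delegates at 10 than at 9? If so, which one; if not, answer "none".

At 9 seats: F 5, E 2, B 2.
At 10 seats: F 6, E 1, B 3.
E drops from 2 to 1.

E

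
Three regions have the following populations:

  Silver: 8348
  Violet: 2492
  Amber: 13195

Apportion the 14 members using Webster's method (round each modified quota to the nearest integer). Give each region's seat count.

Standard divisor 24035/14 ≈ 1716.786; standard quotas: Silver 4.863, Violet 1.452, Amber 7.686.
Rounding to the nearest integer gives Silver 5, Violet 1, Amber 8 — total 14, matching the house size, so no adjustment is needed.

Silver: 5; Violet: 1; Amber: 8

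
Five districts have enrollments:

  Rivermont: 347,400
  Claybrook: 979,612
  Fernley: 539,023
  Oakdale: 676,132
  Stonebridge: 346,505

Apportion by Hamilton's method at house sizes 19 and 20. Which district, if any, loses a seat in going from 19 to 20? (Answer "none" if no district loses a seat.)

none

At 19 seats: Rivermont 2, Claybrook 6, Fernley 4, Oakdale 5, Stonebridge 2.
At 20 seats: Rivermont 2, Claybrook 7, Fernley 4, Oakdale 5, Stonebridge 2.
No district's allocation decreased.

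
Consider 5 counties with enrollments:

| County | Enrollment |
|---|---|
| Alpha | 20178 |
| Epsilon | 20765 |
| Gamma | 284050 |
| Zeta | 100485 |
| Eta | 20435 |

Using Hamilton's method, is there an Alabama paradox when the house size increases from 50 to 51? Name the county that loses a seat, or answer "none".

At 50 seats: Alpha 2, Epsilon 3, Gamma 32, Zeta 11, Eta 2.
At 51 seats: Alpha 2, Epsilon 2, Gamma 33, Zeta 12, Eta 2.
Epsilon drops from 3 to 2.

Epsilon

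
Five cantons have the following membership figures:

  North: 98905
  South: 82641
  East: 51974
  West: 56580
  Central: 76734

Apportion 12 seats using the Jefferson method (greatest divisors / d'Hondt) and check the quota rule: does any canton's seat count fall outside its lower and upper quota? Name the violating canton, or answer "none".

Standard quotas: North 3.235, South 2.703, East 1.700, West 1.851, Central 2.510.
Jefferson allocation: North 3, South 3, East 2, West 2, Central 2.
Every allocation lies between the lower and upper quota.

none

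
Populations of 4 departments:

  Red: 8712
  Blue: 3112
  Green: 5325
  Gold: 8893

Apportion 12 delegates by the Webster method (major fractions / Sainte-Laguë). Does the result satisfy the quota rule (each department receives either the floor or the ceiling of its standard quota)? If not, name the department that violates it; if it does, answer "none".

none

Standard quotas: Red 4.014, Blue 1.434, Green 2.454, Gold 4.098.
Webster allocation: Red 4, Blue 1, Green 3, Gold 4.
Every allocation lies between the lower and upper quota.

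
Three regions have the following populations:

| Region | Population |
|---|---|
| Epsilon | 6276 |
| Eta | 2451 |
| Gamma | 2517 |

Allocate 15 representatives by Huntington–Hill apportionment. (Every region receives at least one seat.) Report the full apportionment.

Epsilon: 9, Eta: 3, Gamma: 3

With divisor 733: modified quotas Epsilon 8.562, Eta 3.344, Gamma 3.434.
Geometric-mean thresholds: Epsilon √(8·9)=8.485, Eta √(3·4)=3.464, Gamma √(3·4)=3.464.
Each quota rounded against its threshold gives Epsilon 9, Eta 3, Gamma 3 (total 15).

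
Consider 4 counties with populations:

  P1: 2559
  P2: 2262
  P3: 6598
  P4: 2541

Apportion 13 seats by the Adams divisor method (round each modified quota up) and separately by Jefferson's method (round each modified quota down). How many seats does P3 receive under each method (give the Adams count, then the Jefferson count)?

6 and 7

Adams: P1 3, P2 2, P3 6, P4 2.
Jefferson: P1 2, P2 2, P3 7, P4 2.
P3 gets 6 under Adams and 7 under Jefferson.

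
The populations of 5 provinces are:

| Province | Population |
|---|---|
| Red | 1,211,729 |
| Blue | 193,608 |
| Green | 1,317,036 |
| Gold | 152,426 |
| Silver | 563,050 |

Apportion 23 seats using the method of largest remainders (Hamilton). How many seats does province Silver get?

4

The standard divisor is 3437849/23 ≈ 149471.696.
Standard quotas: Red 8.1067, Blue 1.2953, Green 8.8113, Gold 1.0198, Silver 3.7669.
Lower quotas: Red 8, Blue 1, Green 8, Gold 1, Silver 3 (sum 21, leaving 2 seats).
Remainders in descending order: Green 0.8113, Silver 0.7669, Blue 0.2953, Red 0.1067, Gold 0.0198.
Largest remainders: Green, Silver receive the extra seats.
Silver receives 4.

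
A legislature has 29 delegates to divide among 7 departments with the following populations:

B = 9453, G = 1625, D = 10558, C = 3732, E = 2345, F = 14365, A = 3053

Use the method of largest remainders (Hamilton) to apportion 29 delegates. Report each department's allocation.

Total 45131; standard divisor 45131/29 ≈ 1556.241.
Standard quotas: B 6.0743, G 1.0442, D 6.7843, C 2.3981, E 1.5068, F 9.2306, A 1.9618.
Lower quotas: B 6, G 1, D 6, C 2, E 1, F 9, A 1 (sum 26, leaving 3 seats).
Remainders in descending order: A 0.9618, D 0.7843, E 0.5068, C 0.3981, F 0.2306, B 0.0743, G 0.0442.
Largest remainders: A, D, E receive the extra seats.

B: 6, G: 1, D: 7, C: 2, E: 2, F: 9, A: 2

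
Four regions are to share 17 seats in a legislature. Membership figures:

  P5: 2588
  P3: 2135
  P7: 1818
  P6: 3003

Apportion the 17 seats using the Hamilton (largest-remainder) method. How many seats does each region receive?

Standard divisor: 9544 ÷ 17 ≈ 561.412.
Standard quotas: P5 4.610, P3 3.803, P7 3.238, P6 5.349.
Lower quotas: P5 4, P3 3, P7 3, P6 5 (sum 15, leaving 2 seats).
Remainders in descending order: P3 0.803, P5 0.610, P6 0.349, P7 0.238.
Largest remainders: P3, P5 receive the extra seats.

P5=5, P3=4, P7=3, P6=5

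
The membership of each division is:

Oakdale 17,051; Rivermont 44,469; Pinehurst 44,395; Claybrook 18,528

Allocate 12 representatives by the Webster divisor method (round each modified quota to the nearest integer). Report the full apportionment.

Standard divisor 124443/12 ≈ 10370.25; standard quotas: Oakdale 1.644, Rivermont 4.288, Pinehurst 4.281, Claybrook 1.787.
Rounding to the nearest integer gives Oakdale 2, Rivermont 4, Pinehurst 4, Claybrook 2 — total 12, matching the house size, so no adjustment is needed.

Oakdale 2, Rivermont 4, Pinehurst 4, Claybrook 2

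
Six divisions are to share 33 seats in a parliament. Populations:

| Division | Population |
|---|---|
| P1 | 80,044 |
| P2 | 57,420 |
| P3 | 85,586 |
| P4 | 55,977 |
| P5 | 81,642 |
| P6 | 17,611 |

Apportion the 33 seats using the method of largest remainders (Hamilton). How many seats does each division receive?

The standard divisor is 378280/33 ≈ 11463.03.
Standard quotas: P1 6.9828, P2 5.0091, P3 7.4663, P4 4.8833, P5 7.1222, P6 1.5363.
Lower quotas: P1 6, P2 5, P3 7, P4 4, P5 7, P6 1 (sum 30, leaving 3 seats).
Remainders in descending order: P1 0.9828, P4 0.8833, P6 0.5363, P3 0.4663, P5 0.1222, P2 0.0091.
The surplus seats go to P1, P4, P6.

P1 7; P2 5; P3 7; P4 5; P5 7; P6 2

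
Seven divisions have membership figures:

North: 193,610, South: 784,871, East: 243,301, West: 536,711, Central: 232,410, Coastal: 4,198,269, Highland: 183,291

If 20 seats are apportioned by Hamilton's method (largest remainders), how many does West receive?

2

The standard divisor is 6372463/20 ≈ 318623.15.
Standard quotas: North 0.6076, South 2.4633, East 0.7636, West 1.6845, Central 0.7294, Coastal 13.1763, Highland 0.5753.
Lower quotas: North 0, South 2, East 0, West 1, Central 0, Coastal 13, Highland 0 (sum 16, leaving 4 seats).
Remainders in descending order: East 0.7636, Central 0.7294, West 0.6845, North 0.6076, Highland 0.5753, South 0.4633, Coastal 0.1763.
The surplus seats go to East, Central, West, North.
West receives 2.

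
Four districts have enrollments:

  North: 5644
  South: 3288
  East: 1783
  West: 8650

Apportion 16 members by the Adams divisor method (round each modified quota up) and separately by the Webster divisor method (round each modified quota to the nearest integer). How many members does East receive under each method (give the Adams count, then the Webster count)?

Adams: North 4, South 3, East 2, West 7.
Webster: North 5, South 3, East 1, West 7.
East gets 2 under Adams and 1 under Webster.

2 and 1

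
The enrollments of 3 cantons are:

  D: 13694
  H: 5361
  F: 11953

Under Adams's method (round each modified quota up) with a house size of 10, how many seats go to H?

Standard divisor 31008/10 ≈ 3100.8; standard quotas: D 4.416, H 1.729, F 3.855.
Rounding up gives 5, 2, 4 = 11 seats, so the divisor must be adjusted.
With modified divisor 3700: modified quotas D 3.701, H 1.449, F 3.231.
Rounding up: D 4, H 2, F 4 (total 10).
H receives 2.

2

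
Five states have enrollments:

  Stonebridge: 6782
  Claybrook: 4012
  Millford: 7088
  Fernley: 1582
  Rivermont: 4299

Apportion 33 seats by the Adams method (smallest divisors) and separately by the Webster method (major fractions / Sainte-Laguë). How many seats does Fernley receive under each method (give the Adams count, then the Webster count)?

3 and 2

Adams: Stonebridge 9, Claybrook 6, Millford 9, Fernley 3, Rivermont 6.
Webster: Stonebridge 9, Claybrook 6, Millford 10, Fernley 2, Rivermont 6.
Fernley gets 3 under Adams and 2 under Webster.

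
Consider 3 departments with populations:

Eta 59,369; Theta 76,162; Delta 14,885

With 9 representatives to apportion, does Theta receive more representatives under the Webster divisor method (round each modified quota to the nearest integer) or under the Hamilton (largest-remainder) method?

Hamilton

Webster: Eta 4, Theta 4, Delta 1.
Hamilton: Eta 3, Theta 5, Delta 1.
Theta gets 4 under Webster and 5 under Hamilton.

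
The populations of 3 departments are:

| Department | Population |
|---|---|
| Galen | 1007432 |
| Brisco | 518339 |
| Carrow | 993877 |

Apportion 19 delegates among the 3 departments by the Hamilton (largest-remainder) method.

Galen 8, Brisco 4, Carrow 7

Standard divisor: 2519648 ÷ 19 ≈ 132613.053.
Standard quotas: Galen 7.5968, Brisco 3.9087, Carrow 7.4946.
Lower quotas: Galen 7, Brisco 3, Carrow 7 (sum 17, leaving 2 seats).
Remainders in descending order: Brisco 0.9087, Galen 0.5968, Carrow 0.4946.
Largest remainders: Brisco, Galen receive the extra seats.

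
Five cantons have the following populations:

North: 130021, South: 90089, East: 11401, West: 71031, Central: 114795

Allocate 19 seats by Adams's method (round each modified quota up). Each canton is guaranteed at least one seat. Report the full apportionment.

Standard divisor 417337/19 ≈ 21965.105; standard quotas: North 5.919, South 4.101, East 0.519, West 3.234, Central 5.226.
Rounding up gives 6, 5, 1, 4, 6 = 22 seats, so the divisor must be adjusted.
With modified divisor 24800: modified quotas North 5.243, South 3.633, East 0.460, West 2.864, Central 4.629.
Rounding up: North 6, South 4, East 1, West 3, Central 5 (total 19).

North=6, South=4, East=1, West=3, Central=5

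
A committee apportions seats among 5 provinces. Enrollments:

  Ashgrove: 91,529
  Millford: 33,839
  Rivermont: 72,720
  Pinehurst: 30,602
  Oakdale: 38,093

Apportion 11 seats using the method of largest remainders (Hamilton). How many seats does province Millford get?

1

Total 266783; standard divisor 266783/11 = 24253.
Standard quotas: Ashgrove 3.7739, Millford 1.3953, Rivermont 2.9984, Pinehurst 1.2618, Oakdale 1.5707.
Lower quotas: Ashgrove 3, Millford 1, Rivermont 2, Pinehurst 1, Oakdale 1 (sum 8, leaving 3 seats).
Remainders in descending order: Rivermont 0.9984, Ashgrove 0.7739, Oakdale 0.5707, Millford 0.3953, Pinehurst 0.2618.
Largest remainders: Rivermont, Ashgrove, Oakdale receive the extra seats.
Millford receives 1.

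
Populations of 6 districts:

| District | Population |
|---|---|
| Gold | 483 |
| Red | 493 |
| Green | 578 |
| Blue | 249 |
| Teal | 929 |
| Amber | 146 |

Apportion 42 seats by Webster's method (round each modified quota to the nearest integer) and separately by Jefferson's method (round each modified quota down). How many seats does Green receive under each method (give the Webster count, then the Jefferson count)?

8 and 9

Webster: Gold 7, Red 7, Green 8, Blue 4, Teal 14, Amber 2.
Jefferson: Gold 7, Red 7, Green 9, Blue 3, Teal 14, Amber 2.
Green gets 8 under Webster and 9 under Jefferson.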